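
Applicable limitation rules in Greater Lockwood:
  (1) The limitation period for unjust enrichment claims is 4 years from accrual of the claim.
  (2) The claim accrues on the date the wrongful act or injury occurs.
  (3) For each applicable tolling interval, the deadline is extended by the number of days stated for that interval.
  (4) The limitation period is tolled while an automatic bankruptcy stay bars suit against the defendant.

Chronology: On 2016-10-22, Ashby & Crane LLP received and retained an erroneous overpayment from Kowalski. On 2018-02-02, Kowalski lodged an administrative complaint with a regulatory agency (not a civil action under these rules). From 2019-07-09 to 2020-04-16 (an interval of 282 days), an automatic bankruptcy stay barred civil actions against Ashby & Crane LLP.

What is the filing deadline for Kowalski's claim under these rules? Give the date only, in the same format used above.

The claim accrued on 2016-10-22, the date of the act.
4 years from 2016-10-22 is 2020-10-22.
The automatic bankruptcy stay from 2019-07-09 to 2020-04-16 tolled the period for 282 days, extending the deadline to 2021-07-31.
None of the other events listed affects the running of the period under the stated rules.

2021-07-31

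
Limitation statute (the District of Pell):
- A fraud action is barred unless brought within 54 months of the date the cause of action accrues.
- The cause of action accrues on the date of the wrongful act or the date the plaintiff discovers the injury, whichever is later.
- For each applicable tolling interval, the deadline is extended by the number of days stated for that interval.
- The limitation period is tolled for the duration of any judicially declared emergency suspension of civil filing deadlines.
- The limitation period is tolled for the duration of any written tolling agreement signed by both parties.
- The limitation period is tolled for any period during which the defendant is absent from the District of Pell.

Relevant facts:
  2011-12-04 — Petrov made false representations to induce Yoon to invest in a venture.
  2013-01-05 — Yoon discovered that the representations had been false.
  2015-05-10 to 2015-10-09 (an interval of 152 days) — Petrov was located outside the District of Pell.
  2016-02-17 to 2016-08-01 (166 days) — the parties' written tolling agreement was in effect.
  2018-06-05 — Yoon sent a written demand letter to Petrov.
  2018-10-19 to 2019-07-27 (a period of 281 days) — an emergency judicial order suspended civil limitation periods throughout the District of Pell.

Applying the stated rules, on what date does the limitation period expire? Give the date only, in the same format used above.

The claim accrued on 2013-01-05 — the later of the 2011-12-04 act and the 2013-01-05 discovery.
Adding the 54 months base period to 2013-01-05 gives a deadline of 2017-07-05, before any tolling.
Because the defendant's absence from the jurisdiction ran from 2015-05-10 to 2015-10-09, the deadline is extended by 152 days to 2017-12-04.
Because the written tolling agreement ran from 2016-02-17 to 2016-08-01, the deadline is extended by 166 days to 2018-05-19.
The emergency suspension of filing deadlines starting 2018-10-19 came too late — the period had run on 2018-05-19 — and so does not extend the deadline.
None of the other events listed affects the running of the period under the stated rules.

2018-05-19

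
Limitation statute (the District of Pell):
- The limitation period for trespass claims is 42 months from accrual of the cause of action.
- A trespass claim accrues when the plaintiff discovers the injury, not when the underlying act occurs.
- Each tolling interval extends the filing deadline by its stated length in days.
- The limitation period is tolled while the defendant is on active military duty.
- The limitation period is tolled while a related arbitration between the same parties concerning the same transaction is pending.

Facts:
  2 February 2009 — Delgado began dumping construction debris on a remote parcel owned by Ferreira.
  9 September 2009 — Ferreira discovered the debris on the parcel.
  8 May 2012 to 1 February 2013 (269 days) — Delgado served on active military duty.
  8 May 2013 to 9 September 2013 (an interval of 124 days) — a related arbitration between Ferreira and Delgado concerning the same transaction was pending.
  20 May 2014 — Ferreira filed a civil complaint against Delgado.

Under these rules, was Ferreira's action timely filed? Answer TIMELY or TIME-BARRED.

TIME-BARRED

Under the discovery rule, the claim accrued on 9 September 2009, when Ferreira discovered the injury — not on the 2 February 2009 date of the underlying act.
Adding the 42 months base period to 9 September 2009 gives a deadline of 9 March 2013, before any tolling.
The defendant's active military service from 8 May 2012 to 1 February 2013 tolled the period for 269 days, extending the deadline to 3 December 2013.
The period was tolled for 124 days by the pending related arbitration (8 May 2013 to 9 September 2013), pushing the deadline to 6 April 2014.
The 20 May 2014 filing falls after the 6 April 2014 deadline; the claim is time-barred.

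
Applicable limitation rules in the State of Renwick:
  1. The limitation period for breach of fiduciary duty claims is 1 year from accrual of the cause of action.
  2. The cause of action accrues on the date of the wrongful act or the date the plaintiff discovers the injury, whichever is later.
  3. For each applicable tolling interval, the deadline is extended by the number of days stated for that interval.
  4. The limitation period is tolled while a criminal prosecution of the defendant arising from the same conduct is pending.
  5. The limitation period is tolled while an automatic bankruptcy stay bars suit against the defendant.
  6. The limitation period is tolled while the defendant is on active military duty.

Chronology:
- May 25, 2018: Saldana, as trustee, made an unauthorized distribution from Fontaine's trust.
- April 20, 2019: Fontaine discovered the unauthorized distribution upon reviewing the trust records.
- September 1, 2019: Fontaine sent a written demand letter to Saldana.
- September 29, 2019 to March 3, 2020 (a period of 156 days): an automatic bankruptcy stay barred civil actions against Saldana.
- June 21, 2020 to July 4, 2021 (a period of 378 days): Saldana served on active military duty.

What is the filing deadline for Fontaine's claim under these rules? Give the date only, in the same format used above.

Because discovery on April 20, 2019 post-dates the May 25, 2018 act, accrual under the later-of rule falls on April 20, 2019.
Adding the 1 year base period to April 20, 2019 gives a deadline of April 20, 2020, before any tolling.
The automatic bankruptcy stay from September 29, 2019 to March 3, 2020 tolled the period for 156 days, extending the deadline to September 23, 2020.
Because the defendant's active military service ran from June 21, 2020 to July 4, 2021, the deadline is extended by 378 days to October 6, 2021.
Nothing else in the chronology tolls or restarts the period.

October 6, 2021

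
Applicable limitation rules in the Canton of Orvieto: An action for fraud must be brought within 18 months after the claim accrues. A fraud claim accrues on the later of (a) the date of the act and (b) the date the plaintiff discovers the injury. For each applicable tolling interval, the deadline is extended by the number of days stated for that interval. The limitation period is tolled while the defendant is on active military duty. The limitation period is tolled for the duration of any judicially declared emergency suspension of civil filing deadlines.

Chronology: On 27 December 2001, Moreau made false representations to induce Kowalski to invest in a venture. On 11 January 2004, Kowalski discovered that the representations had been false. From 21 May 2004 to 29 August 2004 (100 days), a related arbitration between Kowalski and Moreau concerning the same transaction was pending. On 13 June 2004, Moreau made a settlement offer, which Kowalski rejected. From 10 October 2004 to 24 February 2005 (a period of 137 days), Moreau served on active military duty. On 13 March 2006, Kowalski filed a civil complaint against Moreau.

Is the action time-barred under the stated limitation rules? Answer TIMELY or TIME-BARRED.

Taking the later of the act (27 December 2001) and discovery (11 January 2004), the claim accrued on 11 January 2004.
Adding the 18 months base period to 11 January 2004 gives a deadline of 11 July 2005, before any tolling.
The defendant's active military service from 10 October 2004 to 24 February 2005 tolled the period for 137 days, extending the deadline to 25 November 2005.
No stated provision tolls the period for a pending arbitration, so the interval from 21 May 2004 to 29 August 2004 has no effect on the deadline.
The other events in the timeline have no effect on the limitation period under the stated rules.
The 13 March 2006 filing falls after the 25 November 2005 deadline; the claim is time-barred.

TIME-BARRED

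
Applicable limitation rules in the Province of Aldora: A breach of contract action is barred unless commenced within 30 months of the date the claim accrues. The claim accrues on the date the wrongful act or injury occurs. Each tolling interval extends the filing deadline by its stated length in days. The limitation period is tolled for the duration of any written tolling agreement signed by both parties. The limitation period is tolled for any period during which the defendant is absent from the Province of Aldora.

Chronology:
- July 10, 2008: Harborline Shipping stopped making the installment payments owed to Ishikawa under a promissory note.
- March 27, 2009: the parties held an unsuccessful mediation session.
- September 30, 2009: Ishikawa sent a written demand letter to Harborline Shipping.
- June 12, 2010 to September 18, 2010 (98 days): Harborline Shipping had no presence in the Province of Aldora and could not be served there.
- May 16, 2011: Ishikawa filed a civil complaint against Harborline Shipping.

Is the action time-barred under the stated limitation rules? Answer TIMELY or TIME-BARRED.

TIME-BARRED

The claim accrued on July 10, 2008, when the wrongful act occurred.
The untolled deadline — 30 months after July 10, 2008 — is January 10, 2011.
The defendant's absence from the jurisdiction from June 12, 2010 to September 18, 2010 tolled the period for 98 days, extending the deadline to April 18, 2011.
Nothing else in the chronology tolls or restarts the period.
Filing on May 16, 2011 missed the April 18, 2011 deadline — the action is time-barred.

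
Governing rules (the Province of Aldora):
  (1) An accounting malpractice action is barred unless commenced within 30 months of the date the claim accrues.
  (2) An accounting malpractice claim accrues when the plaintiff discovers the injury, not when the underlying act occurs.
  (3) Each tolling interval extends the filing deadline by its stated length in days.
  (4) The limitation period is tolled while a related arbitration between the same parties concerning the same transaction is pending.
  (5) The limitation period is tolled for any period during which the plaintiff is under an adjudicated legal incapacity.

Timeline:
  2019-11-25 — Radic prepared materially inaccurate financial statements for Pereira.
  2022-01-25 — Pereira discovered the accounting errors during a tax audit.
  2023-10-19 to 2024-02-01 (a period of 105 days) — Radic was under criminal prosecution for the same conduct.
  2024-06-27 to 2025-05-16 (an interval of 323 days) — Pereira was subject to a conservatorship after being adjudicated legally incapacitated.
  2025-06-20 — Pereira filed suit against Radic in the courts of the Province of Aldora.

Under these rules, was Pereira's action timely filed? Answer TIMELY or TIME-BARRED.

Accrual is tied to discovery, so the period began on 2022-01-25 rather than on 2019-11-25 when the act occurred.
Adding the 30 months base period to 2022-01-25 gives a deadline of 2024-07-25, before any tolling.
The period was tolled for 323 days by the plaintiff's legal incapacity (2024-06-27 to 2025-05-16), pushing the deadline to 2025-06-13.
No stated provision tolls the period for a criminal prosecution, so the interval from 2023-10-19 to 2024-02-01 has no effect on the deadline.
Filing on 2025-06-20 missed the 2025-06-13 deadline — the action is time-barred.

TIME-BARRED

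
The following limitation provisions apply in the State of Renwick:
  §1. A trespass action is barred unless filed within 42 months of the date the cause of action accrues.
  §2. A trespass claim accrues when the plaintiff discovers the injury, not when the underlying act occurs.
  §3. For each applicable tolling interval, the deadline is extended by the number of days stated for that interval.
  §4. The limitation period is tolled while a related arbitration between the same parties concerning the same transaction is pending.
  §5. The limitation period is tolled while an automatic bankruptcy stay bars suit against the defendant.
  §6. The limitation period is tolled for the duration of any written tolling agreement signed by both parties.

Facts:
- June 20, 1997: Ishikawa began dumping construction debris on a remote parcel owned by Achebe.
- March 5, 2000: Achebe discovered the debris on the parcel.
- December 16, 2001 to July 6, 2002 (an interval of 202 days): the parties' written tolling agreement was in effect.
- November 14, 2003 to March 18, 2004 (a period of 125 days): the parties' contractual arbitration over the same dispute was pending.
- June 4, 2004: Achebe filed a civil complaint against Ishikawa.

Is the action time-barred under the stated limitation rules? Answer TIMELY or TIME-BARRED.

Under the discovery rule, the claim accrued on March 5, 2000, when Achebe discovered the injury — not on the June 20, 1997 date of the underlying act.
42 months from March 5, 2000 is September 5, 2003.
The period was tolled for 202 days by the written tolling agreement (December 16, 2001 to July 6, 2002), pushing the deadline to March 25, 2004.
The period was tolled for 125 days by the pending related arbitration (November 14, 2003 to March 18, 2004), pushing the deadline to July 28, 2004.
Filing on June 4, 2004 beat the July 28, 2004 deadline — the action is timely.

TIMELY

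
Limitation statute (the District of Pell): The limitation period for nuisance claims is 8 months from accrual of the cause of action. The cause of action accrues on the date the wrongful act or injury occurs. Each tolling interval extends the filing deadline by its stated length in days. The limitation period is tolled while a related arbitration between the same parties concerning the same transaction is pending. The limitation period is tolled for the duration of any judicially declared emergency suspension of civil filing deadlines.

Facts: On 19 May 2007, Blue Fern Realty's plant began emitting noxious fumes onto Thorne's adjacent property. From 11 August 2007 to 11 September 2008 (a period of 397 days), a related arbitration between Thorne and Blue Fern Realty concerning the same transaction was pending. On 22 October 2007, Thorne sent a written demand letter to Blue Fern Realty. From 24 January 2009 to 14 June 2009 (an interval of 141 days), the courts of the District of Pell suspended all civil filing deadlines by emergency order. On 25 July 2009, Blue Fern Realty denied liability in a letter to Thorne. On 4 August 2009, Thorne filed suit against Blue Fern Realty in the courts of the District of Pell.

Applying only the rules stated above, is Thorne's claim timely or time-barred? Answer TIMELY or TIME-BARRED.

TIME-BARRED

The claim accrued on 19 May 2007, when the wrongful act occurred.
The untolled deadline — 8 months after 19 May 2007 — is 19 January 2008.
The pending related arbitration from 11 August 2007 to 11 September 2008 tolled the period for 397 days, extending the deadline to 19 February 2009.
The period was tolled for 141 days by the emergency suspension of filing deadlines (24 January 2009 to 14 June 2009), pushing the deadline to 10 July 2009.
Nothing else in the chronology tolls or restarts the period.
The 4 August 2009 filing falls after the 10 July 2009 deadline; the claim is time-barred.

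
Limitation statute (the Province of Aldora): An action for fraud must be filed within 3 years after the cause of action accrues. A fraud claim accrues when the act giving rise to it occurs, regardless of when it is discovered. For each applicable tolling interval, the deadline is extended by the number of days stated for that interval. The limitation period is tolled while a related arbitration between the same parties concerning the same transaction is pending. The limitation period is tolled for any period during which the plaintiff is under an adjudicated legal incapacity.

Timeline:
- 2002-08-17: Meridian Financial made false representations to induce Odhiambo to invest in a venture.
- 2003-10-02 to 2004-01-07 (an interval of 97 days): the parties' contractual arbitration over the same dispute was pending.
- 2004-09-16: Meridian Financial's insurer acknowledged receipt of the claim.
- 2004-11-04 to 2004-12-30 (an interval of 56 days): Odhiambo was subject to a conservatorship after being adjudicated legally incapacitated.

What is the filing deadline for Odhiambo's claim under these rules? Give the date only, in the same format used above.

2006-01-17

The claim accrued on 2002-08-17, when the wrongful act occurred.
Adding the 3 years base period to 2002-08-17 gives a deadline of 2005-08-17, before any tolling.
The period was tolled for 97 days by the pending related arbitration (2003-10-02 to 2004-01-07), pushing the deadline to 2005-11-22.
Because the plaintiff's legal incapacity ran from 2004-11-04 to 2004-12-30, the deadline is extended by 56 days to 2006-01-17.
The other events in the timeline have no effect on the limitation period under the stated rules.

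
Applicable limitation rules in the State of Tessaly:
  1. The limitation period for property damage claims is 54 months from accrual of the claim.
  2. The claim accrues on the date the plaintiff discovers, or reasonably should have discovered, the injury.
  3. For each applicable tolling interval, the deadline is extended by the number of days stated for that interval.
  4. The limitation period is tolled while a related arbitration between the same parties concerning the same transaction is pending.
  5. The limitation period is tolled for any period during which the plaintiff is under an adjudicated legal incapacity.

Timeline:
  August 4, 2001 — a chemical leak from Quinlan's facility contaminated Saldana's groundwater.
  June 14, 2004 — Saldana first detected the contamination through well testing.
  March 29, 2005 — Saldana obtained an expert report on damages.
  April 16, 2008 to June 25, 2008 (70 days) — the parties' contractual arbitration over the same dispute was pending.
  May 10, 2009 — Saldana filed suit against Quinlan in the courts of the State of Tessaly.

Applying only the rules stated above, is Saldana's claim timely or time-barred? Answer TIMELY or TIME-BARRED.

TIME-BARRED

The claim did not accrue until Saldana discovered the injury on June 14, 2004; the August 4, 2001 act date does not start the clock under the stated rule.
Adding the 54 months base period to June 14, 2004 gives a deadline of December 14, 2008, before any tolling.
The period was tolled for 70 days by the pending related arbitration (April 16, 2008 to June 25, 2008), pushing the deadline to February 22, 2009.
None of the other events listed affects the running of the period under the stated rules.
Filing on May 10, 2009 missed the February 22, 2009 deadline — the action is time-barred.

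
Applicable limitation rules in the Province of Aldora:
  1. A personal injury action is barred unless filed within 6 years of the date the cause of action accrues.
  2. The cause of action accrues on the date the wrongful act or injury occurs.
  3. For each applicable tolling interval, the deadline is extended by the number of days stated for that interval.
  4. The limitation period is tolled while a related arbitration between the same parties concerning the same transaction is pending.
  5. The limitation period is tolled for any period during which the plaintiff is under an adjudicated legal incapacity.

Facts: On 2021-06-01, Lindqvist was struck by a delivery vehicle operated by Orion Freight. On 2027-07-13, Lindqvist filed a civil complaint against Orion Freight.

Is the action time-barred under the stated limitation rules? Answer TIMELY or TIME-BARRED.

The limitation period began to run on 2021-06-01.
The untolled deadline — 6 years after 2021-06-01 — is 2027-06-01.
The 2027-07-13 filing falls after the 2027-06-01 deadline; the claim is time-barred.

TIME-BARRED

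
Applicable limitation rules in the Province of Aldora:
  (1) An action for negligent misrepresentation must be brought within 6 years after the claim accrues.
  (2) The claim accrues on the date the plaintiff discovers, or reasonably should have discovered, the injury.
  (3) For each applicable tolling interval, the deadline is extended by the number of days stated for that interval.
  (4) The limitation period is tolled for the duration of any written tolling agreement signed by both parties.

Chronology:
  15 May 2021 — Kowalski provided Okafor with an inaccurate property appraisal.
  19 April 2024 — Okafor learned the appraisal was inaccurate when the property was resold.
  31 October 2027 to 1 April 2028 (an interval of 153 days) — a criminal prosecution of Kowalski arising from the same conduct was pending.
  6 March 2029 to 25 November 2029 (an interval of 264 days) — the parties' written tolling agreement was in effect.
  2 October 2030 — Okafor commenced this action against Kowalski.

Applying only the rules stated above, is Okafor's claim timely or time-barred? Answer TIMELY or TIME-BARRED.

TIMELY

The claim did not accrue until Okafor discovered the injury on 19 April 2024; the 15 May 2021 act date does not start the clock under the stated rule.
Adding the 6 years base period to 19 April 2024 gives a deadline of 19 April 2030, before any tolling.
The written tolling agreement from 6 March 2029 to 25 November 2029 tolled the period for 264 days, extending the deadline to 8 January 2031.
No stated provision tolls the period for a criminal prosecution, so the interval from 31 October 2027 to 1 April 2028 has no effect on the deadline.
Filing on 2 October 2030 beat the 8 January 2031 deadline — the action is timely.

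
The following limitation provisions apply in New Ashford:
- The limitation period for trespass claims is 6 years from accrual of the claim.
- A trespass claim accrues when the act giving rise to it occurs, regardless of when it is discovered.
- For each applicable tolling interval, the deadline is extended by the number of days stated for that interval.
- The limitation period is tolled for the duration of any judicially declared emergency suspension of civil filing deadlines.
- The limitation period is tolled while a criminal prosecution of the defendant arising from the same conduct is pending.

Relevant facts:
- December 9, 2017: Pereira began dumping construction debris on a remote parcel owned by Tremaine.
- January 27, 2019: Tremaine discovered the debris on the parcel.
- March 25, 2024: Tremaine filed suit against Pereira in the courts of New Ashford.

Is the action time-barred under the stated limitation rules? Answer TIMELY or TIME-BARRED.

Accrual is governed by the date of the act, so the period began to run on December 9, 2017; the later discovery on January 27, 2019 is irrelevant under the stated rule.
Adding the 6 years base period to December 9, 2017 gives a deadline of December 9, 2023, before any tolling.
Tremaine filed on March 25, 2024, after the December 9, 2023 deadline, so the action is time-barred.

TIME-BARRED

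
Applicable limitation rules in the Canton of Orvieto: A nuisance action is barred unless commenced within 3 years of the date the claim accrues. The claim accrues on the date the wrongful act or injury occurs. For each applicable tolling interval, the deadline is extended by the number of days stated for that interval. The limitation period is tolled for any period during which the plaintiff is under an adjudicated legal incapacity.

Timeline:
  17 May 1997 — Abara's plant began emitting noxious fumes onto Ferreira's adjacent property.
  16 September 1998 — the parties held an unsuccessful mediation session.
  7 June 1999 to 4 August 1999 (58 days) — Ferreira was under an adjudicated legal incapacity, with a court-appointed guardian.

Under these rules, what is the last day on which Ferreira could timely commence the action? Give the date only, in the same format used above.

The claim accrued on 17 May 1997, when the wrongful act occurred.
The untolled deadline — 3 years after 17 May 1997 — is 17 May 2000.
The period was tolled for 58 days by the plaintiff's legal incapacity (7 June 1999 to 4 August 1999), pushing the deadline to 14 July 2000.
None of the other events listed affects the running of the period under the stated rules.

14 July 2000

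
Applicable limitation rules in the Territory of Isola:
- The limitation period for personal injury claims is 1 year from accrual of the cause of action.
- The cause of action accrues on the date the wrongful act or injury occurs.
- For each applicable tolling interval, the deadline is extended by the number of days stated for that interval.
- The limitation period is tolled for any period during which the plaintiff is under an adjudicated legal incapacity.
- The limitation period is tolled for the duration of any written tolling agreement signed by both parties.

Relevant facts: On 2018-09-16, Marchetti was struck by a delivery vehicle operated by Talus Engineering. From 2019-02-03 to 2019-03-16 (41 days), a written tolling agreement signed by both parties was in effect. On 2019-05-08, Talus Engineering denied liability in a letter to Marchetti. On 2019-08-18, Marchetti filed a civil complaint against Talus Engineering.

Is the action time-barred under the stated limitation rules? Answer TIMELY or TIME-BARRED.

TIMELY

The limitation period began to run on 2018-09-16.
The untolled deadline — 1 year after 2018-09-16 — is 2019-09-16.
Because the written tolling agreement ran from 2019-02-03 to 2019-03-16, the deadline is extended by 41 days to 2019-10-27.
The other events in the timeline have no effect on the limitation period under the stated rules.
The 2019-08-18 filing precedes the 2019-10-27 deadline; the claim is timely.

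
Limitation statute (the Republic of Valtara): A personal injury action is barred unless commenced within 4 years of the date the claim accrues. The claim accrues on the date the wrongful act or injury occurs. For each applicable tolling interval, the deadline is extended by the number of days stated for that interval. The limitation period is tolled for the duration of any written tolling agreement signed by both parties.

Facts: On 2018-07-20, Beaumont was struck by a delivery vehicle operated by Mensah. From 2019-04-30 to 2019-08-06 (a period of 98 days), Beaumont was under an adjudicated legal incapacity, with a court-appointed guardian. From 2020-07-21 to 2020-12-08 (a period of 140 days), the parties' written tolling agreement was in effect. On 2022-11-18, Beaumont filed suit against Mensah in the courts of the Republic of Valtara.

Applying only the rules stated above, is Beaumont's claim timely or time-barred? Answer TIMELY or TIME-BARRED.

The claim accrued on 2018-07-20, the date of the act.
Adding the 4 years base period to 2018-07-20 gives a deadline of 2022-07-20, before any tolling.
The period was tolled for 140 days by the written tolling agreement (2020-07-21 to 2020-12-08), pushing the deadline to 2022-12-07.
Although the plaintiff's incapacity ran from 2019-04-30 to 2019-08-06, the stated rules do not make that a tolling event, so it is disregarded.
Beaumont filed on 2022-11-18, before the 2022-12-07 deadline, so the action is timely.

TIMELY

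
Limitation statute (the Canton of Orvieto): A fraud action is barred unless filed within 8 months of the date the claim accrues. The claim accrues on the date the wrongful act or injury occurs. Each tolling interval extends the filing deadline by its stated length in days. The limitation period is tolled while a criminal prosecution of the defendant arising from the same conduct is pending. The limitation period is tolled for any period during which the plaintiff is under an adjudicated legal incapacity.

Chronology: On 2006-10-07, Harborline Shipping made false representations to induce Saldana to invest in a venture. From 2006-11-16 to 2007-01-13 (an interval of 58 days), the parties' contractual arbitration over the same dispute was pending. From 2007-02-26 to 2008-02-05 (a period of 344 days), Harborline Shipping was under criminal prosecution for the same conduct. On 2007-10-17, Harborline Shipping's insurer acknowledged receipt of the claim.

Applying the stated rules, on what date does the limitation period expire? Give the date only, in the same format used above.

The limitation period began to run on 2006-10-07.
Adding the 8 months base period to 2006-10-07 gives a deadline of 2007-06-07, before any tolling.
The pending criminal prosecution from 2007-02-26 to 2008-02-05 tolled the period for 344 days, extending the deadline to 2008-05-16.
The pending related arbitration from 2006-11-16 to 2007-01-13 does not toll the period, because no stated rule makes a pending arbitration a tolling event.
Nothing else in the chronology tolls or restarts the period.

2008-05-16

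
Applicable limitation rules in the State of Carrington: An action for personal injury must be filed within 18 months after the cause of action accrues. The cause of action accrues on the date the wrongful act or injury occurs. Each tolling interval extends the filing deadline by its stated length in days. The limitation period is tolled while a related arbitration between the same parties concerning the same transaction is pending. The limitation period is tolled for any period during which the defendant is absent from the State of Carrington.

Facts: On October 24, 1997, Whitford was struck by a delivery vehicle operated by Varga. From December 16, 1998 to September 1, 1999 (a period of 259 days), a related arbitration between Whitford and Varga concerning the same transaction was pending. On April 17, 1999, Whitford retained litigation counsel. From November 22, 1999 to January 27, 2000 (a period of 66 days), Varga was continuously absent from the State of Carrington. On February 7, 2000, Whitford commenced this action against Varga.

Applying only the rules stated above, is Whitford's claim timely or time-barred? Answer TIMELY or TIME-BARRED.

The limitation period began to run on October 24, 1997.
Adding the 18 months base period to October 24, 1997 gives a deadline of April 24, 1999, before any tolling.
Because the pending related arbitration ran from December 16, 1998 to September 1, 1999, the deadline is extended by 259 days to January 8, 2000.
Because the defendant's absence from the jurisdiction ran from November 22, 1999 to January 27, 2000, the deadline is extended by 66 days to March 14, 2000.
The other events in the timeline have no effect on the limitation period under the stated rules.
The February 7, 2000 filing precedes the March 14, 2000 deadline; the claim is timely.

TIMELY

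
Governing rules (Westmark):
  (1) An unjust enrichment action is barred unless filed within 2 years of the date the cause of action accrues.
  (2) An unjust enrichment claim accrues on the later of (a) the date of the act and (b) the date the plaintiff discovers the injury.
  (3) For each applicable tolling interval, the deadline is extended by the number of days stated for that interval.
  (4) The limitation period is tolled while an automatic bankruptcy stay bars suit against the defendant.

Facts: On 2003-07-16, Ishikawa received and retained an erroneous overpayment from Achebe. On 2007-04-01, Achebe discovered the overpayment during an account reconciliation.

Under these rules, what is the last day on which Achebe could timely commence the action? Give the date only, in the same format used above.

The claim accrued on 2007-04-01 — the later of the 2003-07-16 act and the 2007-04-01 discovery.
Adding the 2 years base period to 2007-04-01 gives a deadline of 2009-04-01, before any tolling.

2009-04-01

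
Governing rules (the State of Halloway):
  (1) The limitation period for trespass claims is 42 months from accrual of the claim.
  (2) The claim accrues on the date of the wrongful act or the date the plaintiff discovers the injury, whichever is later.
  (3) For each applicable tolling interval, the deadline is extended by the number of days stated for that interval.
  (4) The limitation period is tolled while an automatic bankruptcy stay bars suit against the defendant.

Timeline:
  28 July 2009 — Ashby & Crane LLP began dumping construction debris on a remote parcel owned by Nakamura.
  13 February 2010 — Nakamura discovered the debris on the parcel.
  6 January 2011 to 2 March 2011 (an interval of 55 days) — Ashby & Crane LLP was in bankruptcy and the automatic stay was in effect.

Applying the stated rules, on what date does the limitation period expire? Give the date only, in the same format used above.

7 October 2013

Because discovery on 13 February 2010 post-dates the 28 July 2009 act, accrual under the later-of rule falls on 13 February 2010.
The untolled deadline — 42 months after 13 February 2010 — is 13 August 2013.
The automatic bankruptcy stay from 6 January 2011 to 2 March 2011 tolled the period for 55 days, extending the deadline to 7 October 2013.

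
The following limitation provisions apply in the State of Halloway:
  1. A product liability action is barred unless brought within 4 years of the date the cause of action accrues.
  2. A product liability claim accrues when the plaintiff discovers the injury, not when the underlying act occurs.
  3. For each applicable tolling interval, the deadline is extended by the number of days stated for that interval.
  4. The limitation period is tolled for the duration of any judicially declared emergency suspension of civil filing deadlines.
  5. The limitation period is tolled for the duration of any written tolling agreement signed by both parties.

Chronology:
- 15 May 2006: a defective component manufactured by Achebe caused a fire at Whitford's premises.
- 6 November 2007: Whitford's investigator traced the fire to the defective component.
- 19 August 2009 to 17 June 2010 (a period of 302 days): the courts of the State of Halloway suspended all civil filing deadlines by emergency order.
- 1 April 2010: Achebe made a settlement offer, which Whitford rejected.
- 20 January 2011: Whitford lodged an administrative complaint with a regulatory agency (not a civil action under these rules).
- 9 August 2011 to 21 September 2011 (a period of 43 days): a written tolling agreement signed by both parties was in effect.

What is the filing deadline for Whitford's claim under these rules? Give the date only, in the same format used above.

16 October 2012

Under the discovery rule, the claim accrued on 6 November 2007, when Whitford discovered the injury — not on the 15 May 2006 date of the underlying act.
4 years from 6 November 2007 is 6 November 2011.
The period was tolled for 302 days by the emergency suspension of filing deadlines (19 August 2009 to 17 June 2010), pushing the deadline to 3 September 2012.
The written tolling agreement from 9 August 2011 to 21 September 2011 tolled the period for 43 days, extending the deadline to 16 October 2012.
The other events in the timeline have no effect on the limitation period under the stated rules.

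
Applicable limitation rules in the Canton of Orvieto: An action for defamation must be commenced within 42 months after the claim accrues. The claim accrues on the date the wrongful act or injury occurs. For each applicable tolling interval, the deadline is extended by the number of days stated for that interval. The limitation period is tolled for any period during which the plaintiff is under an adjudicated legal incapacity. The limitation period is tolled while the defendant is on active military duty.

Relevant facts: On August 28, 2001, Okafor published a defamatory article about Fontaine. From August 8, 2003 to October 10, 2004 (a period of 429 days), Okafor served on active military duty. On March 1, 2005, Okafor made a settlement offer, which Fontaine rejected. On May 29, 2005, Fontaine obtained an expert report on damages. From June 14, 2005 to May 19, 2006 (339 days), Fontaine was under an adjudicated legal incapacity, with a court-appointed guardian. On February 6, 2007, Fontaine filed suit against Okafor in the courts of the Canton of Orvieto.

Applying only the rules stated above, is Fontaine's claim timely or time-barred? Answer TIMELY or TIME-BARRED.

The claim accrued on August 28, 2001, when the wrongful act occurred.
42 months from August 28, 2001 is February 28, 2005.
The defendant's active military service from August 8, 2003 to October 10, 2004 tolled the period for 429 days, extending the deadline to May 3, 2006.
The plaintiff's legal incapacity from June 14, 2005 to May 19, 2006 tolled the period for 339 days, extending the deadline to April 7, 2007.
Nothing else in the chronology tolls or restarts the period.
Fontaine filed on February 6, 2007, before the April 7, 2007 deadline, so the action is timely.

TIMELY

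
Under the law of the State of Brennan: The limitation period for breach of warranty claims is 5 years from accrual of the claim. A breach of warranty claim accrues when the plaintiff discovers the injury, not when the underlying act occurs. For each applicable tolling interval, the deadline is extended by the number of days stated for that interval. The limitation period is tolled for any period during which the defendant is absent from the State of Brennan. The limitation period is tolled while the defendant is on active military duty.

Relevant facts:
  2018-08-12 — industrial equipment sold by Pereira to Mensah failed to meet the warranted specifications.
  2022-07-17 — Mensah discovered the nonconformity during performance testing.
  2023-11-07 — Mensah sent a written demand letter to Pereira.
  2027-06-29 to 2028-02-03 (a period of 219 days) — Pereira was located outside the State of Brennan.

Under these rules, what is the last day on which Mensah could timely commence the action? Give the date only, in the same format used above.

2028-02-21

Accrual is tied to discovery, so the period began on 2022-07-17 rather than on 2018-08-12 when the act occurred.
The untolled deadline — 5 years after 2022-07-17 — is 2027-07-17.
The defendant's absence from the jurisdiction from 2027-06-29 to 2028-02-03 tolled the period for 219 days, extending the deadline to 2028-02-21.
Nothing else in the chronology tolls or restarts the period.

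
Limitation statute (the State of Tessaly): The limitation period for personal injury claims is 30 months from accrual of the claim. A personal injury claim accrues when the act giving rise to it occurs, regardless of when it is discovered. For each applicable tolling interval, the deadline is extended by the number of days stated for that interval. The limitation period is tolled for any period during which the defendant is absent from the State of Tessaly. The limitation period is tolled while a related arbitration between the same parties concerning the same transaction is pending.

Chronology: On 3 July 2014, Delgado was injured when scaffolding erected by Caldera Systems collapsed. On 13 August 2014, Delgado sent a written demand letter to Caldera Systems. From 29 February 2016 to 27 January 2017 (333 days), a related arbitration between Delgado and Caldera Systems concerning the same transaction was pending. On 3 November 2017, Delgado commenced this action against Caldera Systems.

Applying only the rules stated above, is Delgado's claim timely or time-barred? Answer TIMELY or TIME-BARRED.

TIMELY

The claim accrued on 3 July 2014, when the wrongful act occurred.
The untolled deadline — 30 months after 3 July 2014 — is 3 January 2017.
Because the pending related arbitration ran from 29 February 2016 to 27 January 2017, the deadline is extended by 333 days to 2 December 2017.
Nothing else in the chronology tolls or restarts the period.
The 3 November 2017 filing precedes the 2 December 2017 deadline; the claim is timely.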